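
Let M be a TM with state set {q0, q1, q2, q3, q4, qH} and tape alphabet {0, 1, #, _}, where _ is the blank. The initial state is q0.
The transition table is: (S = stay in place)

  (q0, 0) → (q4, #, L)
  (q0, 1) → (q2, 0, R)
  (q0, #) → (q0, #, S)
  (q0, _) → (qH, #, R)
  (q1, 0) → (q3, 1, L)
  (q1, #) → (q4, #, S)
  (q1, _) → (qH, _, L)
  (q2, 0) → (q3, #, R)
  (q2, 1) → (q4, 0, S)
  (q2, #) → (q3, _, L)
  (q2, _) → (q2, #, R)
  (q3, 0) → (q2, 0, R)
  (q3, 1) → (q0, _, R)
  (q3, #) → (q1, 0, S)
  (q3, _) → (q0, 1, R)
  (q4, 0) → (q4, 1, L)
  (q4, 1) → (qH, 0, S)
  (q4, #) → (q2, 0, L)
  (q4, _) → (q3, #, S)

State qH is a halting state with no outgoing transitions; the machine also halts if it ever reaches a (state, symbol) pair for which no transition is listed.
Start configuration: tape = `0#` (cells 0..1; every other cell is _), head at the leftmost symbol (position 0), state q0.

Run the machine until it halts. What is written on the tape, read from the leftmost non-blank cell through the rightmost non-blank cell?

q0 | __[0]#   read 0 → write #, move L, go to q4
q4 | _[_]##   read _ → write #, move S, go to q3
q3 | _[#]##   read # → write 0, move S, go to q1
q1 | _[0]##   read 0 → write 1, move L, go to q3
q3 | [_]1##   read _ → write 1, move R, go to q0
q0 | 1[1]##   read 1 → write 0, move R, go to q2
q2 | 10[#]#   read # → write _, move L, go to q3
q3 | 1[0]_#   read 0 → write 0, move R, go to q2
q2 | 10[_]#   read _ → write #, move R, go to q2
q2 | 10#[#]   read # → write _, move L, go to q3
q3 | 10[#]_   read # → write 0, move S, go to q1
q1 | 10[0]_   read 0 → write 1, move L, go to q3
q3 | 1[0]1_   read 0 → write 0, move R, go to q2
q2 | 10[1]_   read 1 → write 0, move S, go to q4
q4 | 10[0]_   read 0 → write 1, move L, go to q4
q4 | 1[0]1_   read 0 → write 1, move L, go to q4
q4 | [1]11_   read 1 → write 0, move S, go to qH
qH | [0]11_
The non-blank tape span at halt is 011.

011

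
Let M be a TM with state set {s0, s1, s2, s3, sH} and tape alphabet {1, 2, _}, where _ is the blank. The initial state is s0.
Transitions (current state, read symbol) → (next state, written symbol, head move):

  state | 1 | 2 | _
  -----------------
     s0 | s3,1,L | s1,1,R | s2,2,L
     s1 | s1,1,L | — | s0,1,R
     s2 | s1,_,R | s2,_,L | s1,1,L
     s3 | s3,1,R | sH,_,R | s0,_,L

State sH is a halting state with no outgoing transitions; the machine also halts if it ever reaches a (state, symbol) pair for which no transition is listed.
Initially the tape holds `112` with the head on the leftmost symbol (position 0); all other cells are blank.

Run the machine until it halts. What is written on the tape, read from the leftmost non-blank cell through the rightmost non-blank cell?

s0 | ____[1]12   read 1 → write 1, move L, go to s3
s3 | ___[_]112   read _ → write _, move L, go to s0
s0 | __[_]_112   read _ → write 2, move L, go to s2
s2 | _[_]2_112   read _ → write 1, move L, go to s1
s1 | [_]12_112   read _ → write 1, move R, go to s0
s0 | 1[1]2_112   read 1 → write 1, move L, go to s3
s3 | [1]12_112   read 1 → write 1, move R, go to s3
s3 | 1[1]2_112   read 1 → write 1, move R, go to s3
s3 | 11[2]_112   read 2 → write _, move R, go to sH
sH | 11_[_]112
The non-blank tape span at halt is 11__112.

11__112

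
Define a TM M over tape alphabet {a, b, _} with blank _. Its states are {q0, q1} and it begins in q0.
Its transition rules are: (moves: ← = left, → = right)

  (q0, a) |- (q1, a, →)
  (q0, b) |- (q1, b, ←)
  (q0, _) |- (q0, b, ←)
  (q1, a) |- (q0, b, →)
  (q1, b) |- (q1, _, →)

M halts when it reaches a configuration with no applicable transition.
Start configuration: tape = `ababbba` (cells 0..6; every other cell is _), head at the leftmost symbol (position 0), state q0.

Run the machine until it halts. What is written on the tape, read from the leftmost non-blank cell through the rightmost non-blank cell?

a_____bb

q0 | [a]babbba_   read a → write a, move →, go to q1
q1 | a[b]abbba_   read b → write _, move →, go to q1
q1 | a_[a]bbba_   read a → write b, move →, go to q0
q0 | a_b[b]bba_   read b → write b, move ←, go to q1
q1 | a_[b]bbba_   read b → write _, move →, go to q1
q1 | a__[b]bba_   read b → write _, move →, go to q1
q1 | a___[b]ba_   read b → write _, move →, go to q1
q1 | a____[b]a_   read b → write _, move →, go to q1
q1 | a_____[a]_   read a → write b, move →, go to q0
q0 | a_____b[_]   read _ → write b, move ←, go to q0
q0 | a_____[b]b   read b → write b, move ←, go to q1
q1 | a____[_]bb
The non-blank tape span at halt is a_____bb.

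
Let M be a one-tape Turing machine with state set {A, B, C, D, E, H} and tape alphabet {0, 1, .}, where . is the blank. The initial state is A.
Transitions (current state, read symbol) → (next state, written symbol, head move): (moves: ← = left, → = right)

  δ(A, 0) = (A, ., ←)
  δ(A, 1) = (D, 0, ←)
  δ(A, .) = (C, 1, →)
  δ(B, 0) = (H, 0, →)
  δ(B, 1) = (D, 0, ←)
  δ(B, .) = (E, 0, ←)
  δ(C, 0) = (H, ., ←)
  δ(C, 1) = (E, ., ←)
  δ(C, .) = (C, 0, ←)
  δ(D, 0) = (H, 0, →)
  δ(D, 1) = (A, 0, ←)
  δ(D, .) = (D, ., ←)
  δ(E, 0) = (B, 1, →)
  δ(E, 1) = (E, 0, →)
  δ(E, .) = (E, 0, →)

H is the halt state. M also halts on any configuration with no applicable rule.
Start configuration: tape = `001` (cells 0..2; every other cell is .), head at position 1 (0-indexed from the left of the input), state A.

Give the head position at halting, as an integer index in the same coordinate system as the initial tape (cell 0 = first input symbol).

2

A | ....0[0]1   read 0 → write ., move ←, go to A
A | ....[0].1   read 0 → write ., move ←, go to A
A | ...[.]..1   read . → write 1, move →, go to C
C | ...1[.].1   read . → write 0, move ←, go to C
C | ...[1]0.1   read 1 → write ., move ←, go to E
E | ..[.].0.1   read . → write 0, move →, go to E
E | ..0[.]0.1   read . → write 0, move →, go to E
E | ..00[0].1   read 0 → write 1, move →, go to B
B | ..001[.]1   read . → write 0, move ←, go to E
E | ..00[1]01   read 1 → write 0, move →, go to E
E | ..000[0]1   read 0 → write 1, move →, go to B
B | ..0001[1]   read 1 → write 0, move ←, go to D
D | ..000[1]0   read 1 → write 0, move ←, go to A
A | ..00[0]00   read 0 → write ., move ←, go to A
A | ..0[0].00   read 0 → write ., move ←, go to A
A | ..[0]..00   read 0 → write ., move ←, go to A
A | .[.]...00   read . → write 1, move →, go to C
C | .1[.]..00   read . → write 0, move ←, go to C
C | .[1]0..00   read 1 → write ., move ←, go to E
E | [.].0..00   read . → write 0, move →, go to E
E | 0[.]0..00   read . → write 0, move →, go to E
E | 00[0]..00   read 0 → write 1, move →, go to B
B | 001[.].00   read . → write 0, move ←, go to E
E | 00[1]0.00   read 1 → write 0, move →, go to E
E | 000[0].00   read 0 → write 1, move →, go to B
B | 0001[.]00   read . → write 0, move ←, go to E
E | 000[1]000   read 1 → write 0, move →, go to E
E | 0000[0]00   read 0 → write 1, move →, go to B
B | 00001[0]0   read 0 → write 0, move →, go to H
H | 000010[0]
At halt the head is at cell 2.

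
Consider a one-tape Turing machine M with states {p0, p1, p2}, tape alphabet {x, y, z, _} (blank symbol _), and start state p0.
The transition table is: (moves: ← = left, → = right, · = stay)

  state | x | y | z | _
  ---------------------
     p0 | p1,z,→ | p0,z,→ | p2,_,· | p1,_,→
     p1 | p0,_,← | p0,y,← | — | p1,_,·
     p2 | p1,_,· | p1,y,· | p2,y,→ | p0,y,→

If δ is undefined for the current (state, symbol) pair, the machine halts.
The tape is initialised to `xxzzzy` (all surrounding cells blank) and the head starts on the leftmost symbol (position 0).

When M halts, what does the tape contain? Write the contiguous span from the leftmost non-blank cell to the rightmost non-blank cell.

state=p0 head=0 tape=[x]xzzzy   (p0,x)→(p1,z,→)
state=p1 head=1 tape=z[x]zzzy   (p1,x)→(p0,_,←)
state=p0 head=0 tape=[z]_zzzy   (p0,z)→(p2,_,·)
state=p2 head=0 tape=[_]_zzzy   (p2,_)→(p0,y,→)
state=p0 head=1 tape=y[_]zzzy   (p0,_)→(p1,_,→)
state=p1 head=2 tape=y_[z]zzy
The non-blank tape span at halt is y_zzzy.

y_zzzy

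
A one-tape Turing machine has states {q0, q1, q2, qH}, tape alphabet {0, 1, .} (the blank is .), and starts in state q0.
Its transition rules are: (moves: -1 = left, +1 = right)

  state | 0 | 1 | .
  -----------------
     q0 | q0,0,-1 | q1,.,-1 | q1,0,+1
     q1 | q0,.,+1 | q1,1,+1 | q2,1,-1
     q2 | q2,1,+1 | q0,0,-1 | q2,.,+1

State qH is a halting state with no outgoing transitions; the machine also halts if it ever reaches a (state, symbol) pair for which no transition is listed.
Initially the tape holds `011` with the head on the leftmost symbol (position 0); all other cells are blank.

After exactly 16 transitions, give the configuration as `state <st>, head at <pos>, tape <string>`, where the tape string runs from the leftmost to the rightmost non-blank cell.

state=q0 head=0 tape=...[0]11   (q0,0)→(q0,0,-1)
state=q0 head=-1 tape=..[.]011   (q0,.)→(q1,0,+1)
state=q1 head=0 tape=..0[0]11   (q1,0)→(q0,.,+1)
state=q0 head=1 tape=..0.[1]1   (q0,1)→(q1,.,-1)
state=q1 head=0 tape=..0[.].1   (q1,.)→(q2,1,-1)
state=q2 head=-1 tape=..[0]1.1   (q2,0)→(q2,1,+1)
state=q2 head=0 tape=..1[1].1   (q2,1)→(q0,0,-1)
state=q0 head=-1 tape=..[1]0.1   (q0,1)→(q1,.,-1)
state=q1 head=-2 tape=.[.].0.1   (q1,.)→(q2,1,-1)
state=q2 head=-3 tape=[.]1.0.1   (q2,.)→(q2,.,+1)
state=q2 head=-2 tape=.[1].0.1   (q2,1)→(q0,0,-1)
state=q0 head=-3 tape=[.]0.0.1   (q0,.)→(q1,0,+1)
state=q1 head=-2 tape=0[0].0.1   (q1,0)→(q0,.,+1)
state=q0 head=-1 tape=0.[.]0.1   (q0,.)→(q1,0,+1)
state=q1 head=0 tape=0.0[0].1   (q1,0)→(q0,.,+1)
state=q0 head=1 tape=0.0.[.]1   (q0,.)→(q1,0,+1)
state=q1 head=2 tape=0.0.0[1]
After 16 steps: state q1, head at 2, tape 0.0.01.

state q1, head at 2, tape 0.0.01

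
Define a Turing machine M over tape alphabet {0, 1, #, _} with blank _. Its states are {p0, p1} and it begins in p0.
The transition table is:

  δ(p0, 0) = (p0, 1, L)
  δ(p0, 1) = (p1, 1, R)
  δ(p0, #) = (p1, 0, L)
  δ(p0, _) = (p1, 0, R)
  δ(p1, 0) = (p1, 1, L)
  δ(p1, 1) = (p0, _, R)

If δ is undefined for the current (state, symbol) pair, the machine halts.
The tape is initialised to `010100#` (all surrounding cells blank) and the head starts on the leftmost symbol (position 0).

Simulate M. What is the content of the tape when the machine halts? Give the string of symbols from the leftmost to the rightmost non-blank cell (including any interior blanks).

0__100_0

p0 | _[0]10100#   read 0 → write 1, move L, go to p0
p0 | [_]110100#   read _ → write 0, move R, go to p1
p1 | 0[1]10100#   read 1 → write _, move R, go to p0
p0 | 0_[1]0100#   read 1 → write 1, move R, go to p1
p1 | 0_1[0]100#   read 0 → write 1, move L, go to p1
p1 | 0_[1]1100#   read 1 → write _, move R, go to p0
p0 | 0__[1]100#   read 1 → write 1, move R, go to p1
p1 | 0__1[1]00#   read 1 → write _, move R, go to p0
p0 | 0__1_[0]0#   read 0 → write 1, move L, go to p0
p0 | 0__1[_]10#   read _ → write 0, move R, go to p1
p1 | 0__10[1]0#   read 1 → write _, move R, go to p0
p0 | 0__10_[0]#   read 0 → write 1, move L, go to p0
p0 | 0__10[_]1#   read _ → write 0, move R, go to p1
p1 | 0__100[1]#   read 1 → write _, move R, go to p0
p0 | 0__100_[#]   read # → write 0, move L, go to p1
p1 | 0__100[_]0
The non-blank tape span at halt is 0__100_0.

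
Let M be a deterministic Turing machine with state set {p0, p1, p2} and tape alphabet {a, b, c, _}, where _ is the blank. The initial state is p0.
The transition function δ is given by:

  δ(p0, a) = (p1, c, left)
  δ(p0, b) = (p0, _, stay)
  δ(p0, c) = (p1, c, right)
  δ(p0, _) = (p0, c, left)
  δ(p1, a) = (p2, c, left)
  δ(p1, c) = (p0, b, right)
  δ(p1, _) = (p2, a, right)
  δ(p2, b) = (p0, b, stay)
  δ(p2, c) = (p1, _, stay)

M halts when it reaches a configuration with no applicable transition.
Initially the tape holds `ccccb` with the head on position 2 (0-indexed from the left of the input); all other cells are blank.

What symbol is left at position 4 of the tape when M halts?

c

state=p0 head=2 tape=cc[c]cb__   (p0,c)→(p1,c,right)
state=p1 head=3 tape=ccc[c]b__   (p1,c)→(p0,b,right)
state=p0 head=4 tape=cccb[b]__   (p0,b)→(p0,_,stay)
state=p0 head=4 tape=cccb[_]__   (p0,_)→(p0,c,left)
state=p0 head=3 tape=ccc[b]c__   (p0,b)→(p0,_,stay)
state=p0 head=3 tape=ccc[_]c__   (p0,_)→(p0,c,left)
state=p0 head=2 tape=cc[c]cc__   (p0,c)→(p1,c,right)
state=p1 head=3 tape=ccc[c]c__   (p1,c)→(p0,b,right)
state=p0 head=4 tape=cccb[c]__   (p0,c)→(p1,c,right)
state=p1 head=5 tape=cccbc[_]_   (p1,_)→(p2,a,right)
state=p2 head=6 tape=cccbca[_]
Cell 4 holds c when M halts.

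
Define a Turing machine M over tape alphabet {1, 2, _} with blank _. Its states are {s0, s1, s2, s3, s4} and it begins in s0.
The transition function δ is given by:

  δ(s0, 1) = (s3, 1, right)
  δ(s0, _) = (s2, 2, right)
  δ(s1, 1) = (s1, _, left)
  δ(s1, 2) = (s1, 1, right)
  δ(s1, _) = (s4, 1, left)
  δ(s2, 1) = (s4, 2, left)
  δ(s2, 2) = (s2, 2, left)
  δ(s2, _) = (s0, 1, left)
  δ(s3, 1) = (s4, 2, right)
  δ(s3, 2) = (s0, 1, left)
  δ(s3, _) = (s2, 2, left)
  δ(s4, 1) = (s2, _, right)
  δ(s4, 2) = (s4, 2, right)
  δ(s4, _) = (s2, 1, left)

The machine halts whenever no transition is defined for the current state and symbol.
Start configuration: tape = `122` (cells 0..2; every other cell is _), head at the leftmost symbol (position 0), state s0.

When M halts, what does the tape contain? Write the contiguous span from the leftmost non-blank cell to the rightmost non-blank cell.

s0 | ___[1]22_   read 1 → write 1, move right, go to s3
s3 | ___1[2]2_   read 2 → write 1, move left, go to s0
s0 | ___[1]12_   read 1 → write 1, move right, go to s3
s3 | ___1[1]2_   read 1 → write 2, move right, go to s4
s4 | ___12[2]_   read 2 → write 2, move right, go to s4
s4 | ___122[_]   read _ → write 1, move left, go to s2
s2 | ___12[2]1   read 2 → write 2, move left, go to s2
s2 | ___1[2]21   read 2 → write 2, move left, go to s2
s2 | ___[1]221   read 1 → write 2, move left, go to s4
s4 | __[_]2221   read _ → write 1, move left, go to s2
s2 | _[_]12221   read _ → write 1, move left, go to s0
s0 | [_]112221   read _ → write 2, move right, go to s2
s2 | 2[1]12221   read 1 → write 2, move left, go to s4
s4 | [2]212221   read 2 → write 2, move right, go to s4
s4 | 2[2]12221   read 2 → write 2, move right, go to s4
s4 | 22[1]2221   read 1 → write _, move right, go to s2
s2 | 22_[2]221   read 2 → write 2, move left, go to s2
s2 | 22[_]2221   read _ → write 1, move left, go to s0
s0 | 2[2]12221
The non-blank tape span at halt is 2212221.

2212221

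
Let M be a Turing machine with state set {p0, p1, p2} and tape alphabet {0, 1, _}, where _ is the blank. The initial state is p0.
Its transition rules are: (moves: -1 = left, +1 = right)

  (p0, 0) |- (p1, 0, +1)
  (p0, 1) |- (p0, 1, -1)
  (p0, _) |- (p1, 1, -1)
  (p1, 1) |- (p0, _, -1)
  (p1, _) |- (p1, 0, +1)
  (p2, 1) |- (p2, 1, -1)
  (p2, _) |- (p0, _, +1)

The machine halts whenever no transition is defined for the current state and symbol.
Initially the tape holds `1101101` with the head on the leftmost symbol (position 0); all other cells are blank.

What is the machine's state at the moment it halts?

state=p0 head=0 tape=__[1]101101   (p0,1)→(p0,1,-1)
state=p0 head=-1 tape=_[_]1101101   (p0,_)→(p1,1,-1)
state=p1 head=-2 tape=[_]11101101   (p1,_)→(p1,0,+1)
state=p1 head=-1 tape=0[1]1101101   (p1,1)→(p0,_,-1)
state=p0 head=-2 tape=[0]_1101101   (p0,0)→(p1,0,+1)
state=p1 head=-1 tape=0[_]1101101   (p1,_)→(p1,0,+1)
state=p1 head=0 tape=00[1]101101   (p1,1)→(p0,_,-1)
state=p0 head=-1 tape=0[0]_101101   (p0,0)→(p1,0,+1)
state=p1 head=0 tape=00[_]101101   (p1,_)→(p1,0,+1)
state=p1 head=1 tape=000[1]01101   (p1,1)→(p0,_,-1)
state=p0 head=0 tape=00[0]_01101   (p0,0)→(p1,0,+1)
state=p1 head=1 tape=000[_]01101   (p1,_)→(p1,0,+1)
state=p1 head=2 tape=0000[0]1101
No transition is defined for (p1, 0); M halts in state p1.

p1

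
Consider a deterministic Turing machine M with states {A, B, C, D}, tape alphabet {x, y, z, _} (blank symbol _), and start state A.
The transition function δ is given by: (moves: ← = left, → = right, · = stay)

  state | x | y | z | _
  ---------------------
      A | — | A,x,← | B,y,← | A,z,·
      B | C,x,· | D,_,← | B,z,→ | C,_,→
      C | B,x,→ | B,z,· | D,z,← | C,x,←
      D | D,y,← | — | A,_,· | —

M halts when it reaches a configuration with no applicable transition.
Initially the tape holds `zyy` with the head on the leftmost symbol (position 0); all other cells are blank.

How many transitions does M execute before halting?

18

state=A head=0 tape=_[z]yy__   (A,z)→(B,y,←)
state=B head=-1 tape=[_]yyy__   (B,_)→(C,_,→)
state=C head=0 tape=_[y]yy__   (C,y)→(B,z,·)
state=B head=0 tape=_[z]yy__   (B,z)→(B,z,→)
state=B head=1 tape=_z[y]y__   (B,y)→(D,_,←)
state=D head=0 tape=_[z]_y__   (D,z)→(A,_,·)
state=A head=0 tape=_[_]_y__   (A,_)→(A,z,·)
state=A head=0 tape=_[z]_y__   (A,z)→(B,y,←)
state=B head=-1 tape=[_]y_y__   (B,_)→(C,_,→)
state=C head=0 tape=_[y]_y__   (C,y)→(B,z,·)
state=B head=0 tape=_[z]_y__   (B,z)→(B,z,→)
state=B head=1 tape=_z[_]y__   (B,_)→(C,_,→)
state=C head=2 tape=_z_[y]__   (C,y)→(B,z,·)
state=B head=2 tape=_z_[z]__   (B,z)→(B,z,→)
state=B head=3 tape=_z_z[_]_   (B,_)→(C,_,→)
state=C head=4 tape=_z_z_[_]   (C,_)→(C,x,←)
state=C head=3 tape=_z_z[_]x   (C,_)→(C,x,←)
state=C head=2 tape=_z_[z]xx   (C,z)→(D,z,←)
state=D head=1 tape=_z[_]zxx
M halts after 18 transitions.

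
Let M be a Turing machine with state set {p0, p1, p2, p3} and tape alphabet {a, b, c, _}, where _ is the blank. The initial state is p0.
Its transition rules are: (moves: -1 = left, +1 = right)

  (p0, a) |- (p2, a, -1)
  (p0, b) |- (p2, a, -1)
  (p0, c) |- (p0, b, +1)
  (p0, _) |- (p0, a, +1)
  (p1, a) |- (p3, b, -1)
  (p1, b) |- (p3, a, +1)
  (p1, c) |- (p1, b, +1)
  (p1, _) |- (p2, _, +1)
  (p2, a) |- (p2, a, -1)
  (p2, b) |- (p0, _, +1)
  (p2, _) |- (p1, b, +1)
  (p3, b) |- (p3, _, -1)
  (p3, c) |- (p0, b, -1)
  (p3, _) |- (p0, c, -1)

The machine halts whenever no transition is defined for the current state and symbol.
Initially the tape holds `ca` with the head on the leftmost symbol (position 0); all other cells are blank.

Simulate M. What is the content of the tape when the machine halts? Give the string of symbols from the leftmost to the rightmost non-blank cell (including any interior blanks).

a_ba

state=p0 head=0 tape=__[c]a   (p0,c)→(p0,b,+1)
state=p0 head=1 tape=__b[a]   (p0,a)→(p2,a,-1)
state=p2 head=0 tape=__[b]a   (p2,b)→(p0,_,+1)
state=p0 head=1 tape=___[a]   (p0,a)→(p2,a,-1)
state=p2 head=0 tape=__[_]a   (p2,_)→(p1,b,+1)
state=p1 head=1 tape=__b[a]   (p1,a)→(p3,b,-1)
state=p3 head=0 tape=__[b]b   (p3,b)→(p3,_,-1)
state=p3 head=-1 tape=_[_]_b   (p3,_)→(p0,c,-1)
state=p0 head=-2 tape=[_]c_b   (p0,_)→(p0,a,+1)
state=p0 head=-1 tape=a[c]_b   (p0,c)→(p0,b,+1)
state=p0 head=0 tape=ab[_]b   (p0,_)→(p0,a,+1)
state=p0 head=1 tape=aba[b]   (p0,b)→(p2,a,-1)
state=p2 head=0 tape=ab[a]a   (p2,a)→(p2,a,-1)
state=p2 head=-1 tape=a[b]aa   (p2,b)→(p0,_,+1)
state=p0 head=0 tape=a_[a]a   (p0,a)→(p2,a,-1)
state=p2 head=-1 tape=a[_]aa   (p2,_)→(p1,b,+1)
state=p1 head=0 tape=ab[a]a   (p1,a)→(p3,b,-1)
state=p3 head=-1 tape=a[b]ba   (p3,b)→(p3,_,-1)
state=p3 head=-2 tape=[a]_ba
The non-blank tape span at halt is a_ba.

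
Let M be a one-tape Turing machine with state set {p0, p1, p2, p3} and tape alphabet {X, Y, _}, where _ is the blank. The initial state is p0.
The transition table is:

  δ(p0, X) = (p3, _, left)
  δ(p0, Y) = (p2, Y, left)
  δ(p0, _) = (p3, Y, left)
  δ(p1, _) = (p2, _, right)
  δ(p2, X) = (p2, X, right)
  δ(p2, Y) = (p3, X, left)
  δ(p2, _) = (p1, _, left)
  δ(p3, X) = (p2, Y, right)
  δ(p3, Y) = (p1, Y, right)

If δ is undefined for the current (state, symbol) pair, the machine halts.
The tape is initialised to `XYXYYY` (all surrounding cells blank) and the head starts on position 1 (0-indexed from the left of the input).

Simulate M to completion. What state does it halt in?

p1

p0 | X[Y]XYYY_   read Y → write Y, move left, go to p2
p2 | [X]YXYYY_   read X → write X, move right, go to p2
p2 | X[Y]XYYY_   read Y → write X, move left, go to p3
p3 | [X]XXYYY_   read X → write Y, move right, go to p2
p2 | Y[X]XYYY_   read X → write X, move right, go to p2
p2 | YX[X]YYY_   read X → write X, move right, go to p2
p2 | YXX[Y]YY_   read Y → write X, move left, go to p3
p3 | YX[X]XYY_   read X → write Y, move right, go to p2
p2 | YXY[X]YY_   read X → write X, move right, go to p2
p2 | YXYX[Y]Y_   read Y → write X, move left, go to p3
p3 | YXY[X]XY_   read X → write Y, move right, go to p2
p2 | YXYY[X]Y_   read X → write X, move right, go to p2
p2 | YXYYX[Y]_   read Y → write X, move left, go to p3
p3 | YXYY[X]X_   read X → write Y, move right, go to p2
p2 | YXYYY[X]_   read X → write X, move right, go to p2
p2 | YXYYYX[_]   read _ → write _, move left, go to p1
p1 | YXYYY[X]_
No transition is defined for (p1, X); M halts in state p1.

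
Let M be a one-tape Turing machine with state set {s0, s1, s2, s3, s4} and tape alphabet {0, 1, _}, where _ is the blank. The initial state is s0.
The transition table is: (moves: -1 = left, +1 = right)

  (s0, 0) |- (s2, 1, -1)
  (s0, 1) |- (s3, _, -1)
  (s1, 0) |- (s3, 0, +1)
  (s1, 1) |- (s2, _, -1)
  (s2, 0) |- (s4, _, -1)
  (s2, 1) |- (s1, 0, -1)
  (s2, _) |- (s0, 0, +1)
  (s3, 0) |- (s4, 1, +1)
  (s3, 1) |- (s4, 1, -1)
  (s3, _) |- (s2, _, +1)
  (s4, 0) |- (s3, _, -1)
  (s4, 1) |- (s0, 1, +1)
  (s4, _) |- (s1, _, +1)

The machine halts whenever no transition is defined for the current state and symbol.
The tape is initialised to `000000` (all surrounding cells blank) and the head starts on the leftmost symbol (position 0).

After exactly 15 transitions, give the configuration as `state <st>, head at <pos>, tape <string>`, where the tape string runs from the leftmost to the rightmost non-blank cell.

state s1, head at 3, tape 1_1__00

s0 | _[0]00000   read 0 → write 1, move -1, go to s2
s2 | [_]100000   read _ → write 0, move +1, go to s0
s0 | 0[1]00000   read 1 → write _, move -1, go to s3
s3 | [0]_00000   read 0 → write 1, move +1, go to s4
s4 | 1[_]00000   read _ → write _, move +1, go to s1
s1 | 1_[0]0000   read 0 → write 0, move +1, go to s3
s3 | 1_0[0]000   read 0 → write 1, move +1, go to s4
s4 | 1_01[0]00   read 0 → write _, move -1, go to s3
s3 | 1_0[1]_00   read 1 → write 1, move -1, go to s4
s4 | 1_[0]1_00   read 0 → write _, move -1, go to s3
s3 | 1[_]_1_00   read _ → write _, move +1, go to s2
s2 | 1_[_]1_00   read _ → write 0, move +1, go to s0
s0 | 1_0[1]_00   read 1 → write _, move -1, go to s3
s3 | 1_[0]__00   read 0 → write 1, move +1, go to s4
s4 | 1_1[_]_00   read _ → write _, move +1, go to s1
s1 | 1_1_[_]00
After 15 steps: state s1, head at 3, tape 1_1__00.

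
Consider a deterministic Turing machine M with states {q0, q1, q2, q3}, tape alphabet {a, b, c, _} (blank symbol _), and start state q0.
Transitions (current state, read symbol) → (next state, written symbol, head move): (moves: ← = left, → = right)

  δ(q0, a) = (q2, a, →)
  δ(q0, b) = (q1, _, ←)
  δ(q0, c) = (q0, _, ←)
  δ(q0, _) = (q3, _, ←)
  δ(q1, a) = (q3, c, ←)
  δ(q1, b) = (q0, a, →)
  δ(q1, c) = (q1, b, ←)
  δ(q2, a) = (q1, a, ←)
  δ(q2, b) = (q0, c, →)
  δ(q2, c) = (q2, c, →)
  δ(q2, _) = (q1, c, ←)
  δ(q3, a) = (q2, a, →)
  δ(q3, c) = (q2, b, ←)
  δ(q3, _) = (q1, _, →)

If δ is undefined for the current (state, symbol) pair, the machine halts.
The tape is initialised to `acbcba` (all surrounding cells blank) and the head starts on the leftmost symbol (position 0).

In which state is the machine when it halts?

q1

q0 | _[a]cbcba   read a → write a, move →, go to q2
q2 | _a[c]bcba   read c → write c, move →, go to q2
q2 | _ac[b]cba   read b → write c, move →, go to q0
q0 | _acc[c]ba   read c → write _, move ←, go to q0
q0 | _ac[c]_ba   read c → write _, move ←, go to q0
q0 | _a[c]__ba   read c → write _, move ←, go to q0
q0 | _[a]___ba   read a → write a, move →, go to q2
q2 | _a[_]__ba   read _ → write c, move ←, go to q1
q1 | _[a]c__ba   read a → write c, move ←, go to q3
q3 | [_]cc__ba   read _ → write _, move →, go to q1
q1 | _[c]c__ba   read c → write b, move ←, go to q1
q1 | [_]bc__ba
No transition is defined for (q1, _); M halts in state q1.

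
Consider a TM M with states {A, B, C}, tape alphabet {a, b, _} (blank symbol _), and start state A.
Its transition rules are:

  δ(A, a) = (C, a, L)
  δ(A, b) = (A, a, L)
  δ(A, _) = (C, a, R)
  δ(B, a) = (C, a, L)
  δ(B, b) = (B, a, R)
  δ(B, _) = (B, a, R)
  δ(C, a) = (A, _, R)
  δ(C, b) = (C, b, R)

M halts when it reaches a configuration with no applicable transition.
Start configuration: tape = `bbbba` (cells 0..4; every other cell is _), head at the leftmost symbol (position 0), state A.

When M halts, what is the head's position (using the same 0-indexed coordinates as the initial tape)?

A | _[b]bbba   read b → write a, move L, go to A
A | [_]abbba   read _ → write a, move R, go to C
C | a[a]bbba   read a → write _, move R, go to A
A | a_[b]bba   read b → write a, move L, go to A
A | a[_]abba   read _ → write a, move R, go to C
C | aa[a]bba   read a → write _, move R, go to A
A | aa_[b]ba   read b → write a, move L, go to A
A | aa[_]aba   read _ → write a, move R, go to C
C | aaa[a]ba   read a → write _, move R, go to A
A | aaa_[b]a   read b → write a, move L, go to A
A | aaa[_]aa   read _ → write a, move R, go to C
C | aaaa[a]a   read a → write _, move R, go to A
A | aaaa_[a]   read a → write a, move L, go to C
C | aaaa[_]a
At halt the head is at cell 3.

3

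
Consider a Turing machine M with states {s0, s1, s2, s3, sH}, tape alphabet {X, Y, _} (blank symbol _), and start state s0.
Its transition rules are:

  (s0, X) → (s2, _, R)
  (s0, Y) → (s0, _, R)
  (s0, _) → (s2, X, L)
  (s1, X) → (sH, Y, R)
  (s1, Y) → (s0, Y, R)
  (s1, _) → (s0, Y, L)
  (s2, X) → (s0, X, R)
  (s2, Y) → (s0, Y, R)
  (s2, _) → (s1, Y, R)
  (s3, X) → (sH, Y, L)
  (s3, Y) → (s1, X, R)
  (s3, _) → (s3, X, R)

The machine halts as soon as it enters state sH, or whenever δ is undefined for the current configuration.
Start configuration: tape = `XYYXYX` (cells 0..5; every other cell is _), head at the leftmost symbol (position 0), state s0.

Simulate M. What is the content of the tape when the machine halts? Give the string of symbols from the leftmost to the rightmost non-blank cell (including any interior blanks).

Y__Y__YY

s0 | [X]YYXYX____   read X → write _, move R, go to s2
s2 | _[Y]YXYX____   read Y → write Y, move R, go to s0
s0 | _Y[Y]XYX____   read Y → write _, move R, go to s0
s0 | _Y_[X]YX____   read X → write _, move R, go to s2
s2 | _Y__[Y]X____   read Y → write Y, move R, go to s0
s0 | _Y__Y[X]____   read X → write _, move R, go to s2
s2 | _Y__Y_[_]___   read _ → write Y, move R, go to s1
s1 | _Y__Y_Y[_]__   read _ → write Y, move L, go to s0
s0 | _Y__Y_[Y]Y__   read Y → write _, move R, go to s0
s0 | _Y__Y__[Y]__   read Y → write _, move R, go to s0
s0 | _Y__Y___[_]_   read _ → write X, move L, go to s2
s2 | _Y__Y__[_]X_   read _ → write Y, move R, go to s1
s1 | _Y__Y__Y[X]_   read X → write Y, move R, go to sH
sH | _Y__Y__YY[_]
The non-blank tape span at halt is Y__Y__YY.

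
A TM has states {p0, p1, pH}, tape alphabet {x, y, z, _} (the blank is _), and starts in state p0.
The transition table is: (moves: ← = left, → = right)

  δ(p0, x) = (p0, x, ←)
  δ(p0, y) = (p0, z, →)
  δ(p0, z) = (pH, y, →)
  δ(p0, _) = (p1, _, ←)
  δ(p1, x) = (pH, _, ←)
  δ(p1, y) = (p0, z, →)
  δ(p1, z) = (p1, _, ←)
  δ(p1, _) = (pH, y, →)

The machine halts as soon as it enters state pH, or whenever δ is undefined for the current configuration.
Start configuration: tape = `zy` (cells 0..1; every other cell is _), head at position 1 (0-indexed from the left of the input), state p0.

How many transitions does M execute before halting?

5

state=p0 head=1 tape=_z[y]_   (p0,y)→(p0,z,→)
state=p0 head=2 tape=_zz[_]   (p0,_)→(p1,_,←)
state=p1 head=1 tape=_z[z]_   (p1,z)→(p1,_,←)
state=p1 head=0 tape=_[z]__   (p1,z)→(p1,_,←)
state=p1 head=-1 tape=[_]___   (p1,_)→(pH,y,→)
state=pH head=0 tape=y[_]__
M halts after 5 transitions.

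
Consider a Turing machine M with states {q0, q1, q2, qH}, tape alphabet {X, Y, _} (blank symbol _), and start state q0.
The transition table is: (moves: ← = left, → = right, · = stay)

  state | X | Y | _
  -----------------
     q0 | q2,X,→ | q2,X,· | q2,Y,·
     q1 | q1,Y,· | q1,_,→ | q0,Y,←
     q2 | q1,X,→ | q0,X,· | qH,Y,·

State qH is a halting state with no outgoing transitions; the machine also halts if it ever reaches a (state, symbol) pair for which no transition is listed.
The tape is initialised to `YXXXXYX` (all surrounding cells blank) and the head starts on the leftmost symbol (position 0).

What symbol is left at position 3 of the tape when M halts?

_

state=q0 head=0 tape=[Y]XXXXYX__   (q0,Y)→(q2,X,·)
state=q2 head=0 tape=[X]XXXXYX__   (q2,X)→(q1,X,→)
state=q1 head=1 tape=X[X]XXXYX__   (q1,X)→(q1,Y,·)
state=q1 head=1 tape=X[Y]XXXYX__   (q1,Y)→(q1,_,→)
state=q1 head=2 tape=X_[X]XXYX__   (q1,X)→(q1,Y,·)
state=q1 head=2 tape=X_[Y]XXYX__   (q1,Y)→(q1,_,→)
state=q1 head=3 tape=X__[X]XYX__   (q1,X)→(q1,Y,·)
state=q1 head=3 tape=X__[Y]XYX__   (q1,Y)→(q1,_,→)
state=q1 head=4 tape=X___[X]YX__   (q1,X)→(q1,Y,·)
state=q1 head=4 tape=X___[Y]YX__   (q1,Y)→(q1,_,→)
state=q1 head=5 tape=X____[Y]X__   (q1,Y)→(q1,_,→)
state=q1 head=6 tape=X_____[X]__   (q1,X)→(q1,Y,·)
state=q1 head=6 tape=X_____[Y]__   (q1,Y)→(q1,_,→)
state=q1 head=7 tape=X______[_]_   (q1,_)→(q0,Y,←)
state=q0 head=6 tape=X_____[_]Y_   (q0,_)→(q2,Y,·)
state=q2 head=6 tape=X_____[Y]Y_   (q2,Y)→(q0,X,·)
state=q0 head=6 tape=X_____[X]Y_   (q0,X)→(q2,X,→)
state=q2 head=7 tape=X_____X[Y]_   (q2,Y)→(q0,X,·)
state=q0 head=7 tape=X_____X[X]_   (q0,X)→(q2,X,→)
state=q2 head=8 tape=X_____XX[_]   (q2,_)→(qH,Y,·)
state=qH head=8 tape=X_____XX[Y]
Cell 3 holds _ when M halts.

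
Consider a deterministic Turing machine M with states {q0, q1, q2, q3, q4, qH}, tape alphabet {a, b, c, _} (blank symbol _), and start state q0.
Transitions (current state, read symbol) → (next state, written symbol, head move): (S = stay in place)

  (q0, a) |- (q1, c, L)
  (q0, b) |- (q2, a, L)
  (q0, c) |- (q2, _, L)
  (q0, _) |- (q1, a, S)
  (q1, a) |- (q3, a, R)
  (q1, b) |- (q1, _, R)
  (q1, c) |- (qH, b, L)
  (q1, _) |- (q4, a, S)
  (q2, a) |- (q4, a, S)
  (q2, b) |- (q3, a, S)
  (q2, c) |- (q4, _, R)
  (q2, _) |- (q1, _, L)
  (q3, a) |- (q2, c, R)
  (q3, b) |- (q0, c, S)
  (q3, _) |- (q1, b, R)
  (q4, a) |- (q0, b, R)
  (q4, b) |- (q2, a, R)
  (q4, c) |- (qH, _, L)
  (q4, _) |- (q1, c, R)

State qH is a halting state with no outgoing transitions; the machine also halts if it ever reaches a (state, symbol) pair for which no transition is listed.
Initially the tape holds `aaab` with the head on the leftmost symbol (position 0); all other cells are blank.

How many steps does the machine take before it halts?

8

state=q0 head=0 tape=__[a]aab   (q0,a)→(q1,c,L)
state=q1 head=-1 tape=_[_]caab   (q1,_)→(q4,a,S)
state=q4 head=-1 tape=_[a]caab   (q4,a)→(q0,b,R)
state=q0 head=0 tape=_b[c]aab   (q0,c)→(q2,_,L)
state=q2 head=-1 tape=_[b]_aab   (q2,b)→(q3,a,S)
state=q3 head=-1 tape=_[a]_aab   (q3,a)→(q2,c,R)
state=q2 head=0 tape=_c[_]aab   (q2,_)→(q1,_,L)
state=q1 head=-1 tape=_[c]_aab   (q1,c)→(qH,b,L)
state=qH head=-2 tape=[_]b_aab
M halts after 8 transitions.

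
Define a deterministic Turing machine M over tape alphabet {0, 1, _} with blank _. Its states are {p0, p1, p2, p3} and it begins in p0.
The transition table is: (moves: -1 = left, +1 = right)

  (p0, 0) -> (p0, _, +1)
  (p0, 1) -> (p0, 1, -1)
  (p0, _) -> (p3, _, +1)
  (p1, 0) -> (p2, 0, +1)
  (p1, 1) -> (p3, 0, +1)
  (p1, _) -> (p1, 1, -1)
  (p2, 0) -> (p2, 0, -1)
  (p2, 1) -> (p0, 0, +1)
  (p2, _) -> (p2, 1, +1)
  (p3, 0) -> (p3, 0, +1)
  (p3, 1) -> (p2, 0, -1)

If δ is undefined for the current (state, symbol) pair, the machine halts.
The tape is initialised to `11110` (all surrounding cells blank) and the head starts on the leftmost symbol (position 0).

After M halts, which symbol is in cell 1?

state=p0 head=0 tape=_[1]1110__   (p0,1)→(p0,1,-1)
state=p0 head=-1 tape=[_]11110__   (p0,_)→(p3,_,+1)
state=p3 head=0 tape=_[1]1110__   (p3,1)→(p2,0,-1)
state=p2 head=-1 tape=[_]01110__   (p2,_)→(p2,1,+1)
state=p2 head=0 tape=1[0]1110__   (p2,0)→(p2,0,-1)
state=p2 head=-1 tape=[1]01110__   (p2,1)→(p0,0,+1)
state=p0 head=0 tape=0[0]1110__   (p0,0)→(p0,_,+1)
state=p0 head=1 tape=0_[1]110__   (p0,1)→(p0,1,-1)
state=p0 head=0 tape=0[_]1110__   (p0,_)→(p3,_,+1)
state=p3 head=1 tape=0_[1]110__   (p3,1)→(p2,0,-1)
state=p2 head=0 tape=0[_]0110__   (p2,_)→(p2,1,+1)
state=p2 head=1 tape=01[0]110__   (p2,0)→(p2,0,-1)
state=p2 head=0 tape=0[1]0110__   (p2,1)→(p0,0,+1)
state=p0 head=1 tape=00[0]110__   (p0,0)→(p0,_,+1)
state=p0 head=2 tape=00_[1]10__   (p0,1)→(p0,1,-1)
state=p0 head=1 tape=00[_]110__   (p0,_)→(p3,_,+1)
state=p3 head=2 tape=00_[1]10__   (p3,1)→(p2,0,-1)
state=p2 head=1 tape=00[_]010__   (p2,_)→(p2,1,+1)
state=p2 head=2 tape=001[0]10__   (p2,0)→(p2,0,-1)
state=p2 head=1 tape=00[1]010__   (p2,1)→(p0,0,+1)
state=p0 head=2 tape=000[0]10__   (p0,0)→(p0,_,+1)
state=p0 head=3 tape=000_[1]0__   (p0,1)→(p0,1,-1)
state=p0 head=2 tape=000[_]10__   (p0,_)→(p3,_,+1)
state=p3 head=3 tape=000_[1]0__   (p3,1)→(p2,0,-1)
state=p2 head=2 tape=000[_]00__   (p2,_)→(p2,1,+1)
state=p2 head=3 tape=0001[0]0__   (p2,0)→(p2,0,-1)
state=p2 head=2 tape=000[1]00__   (p2,1)→(p0,0,+1)
state=p0 head=3 tape=0000[0]0__   (p0,0)→(p0,_,+1)
state=p0 head=4 tape=0000_[0]__   (p0,0)→(p0,_,+1)
state=p0 head=5 tape=0000__[_]_   (p0,_)→(p3,_,+1)
state=p3 head=6 tape=0000___[_]
Cell 1 holds 0 when M halts.

0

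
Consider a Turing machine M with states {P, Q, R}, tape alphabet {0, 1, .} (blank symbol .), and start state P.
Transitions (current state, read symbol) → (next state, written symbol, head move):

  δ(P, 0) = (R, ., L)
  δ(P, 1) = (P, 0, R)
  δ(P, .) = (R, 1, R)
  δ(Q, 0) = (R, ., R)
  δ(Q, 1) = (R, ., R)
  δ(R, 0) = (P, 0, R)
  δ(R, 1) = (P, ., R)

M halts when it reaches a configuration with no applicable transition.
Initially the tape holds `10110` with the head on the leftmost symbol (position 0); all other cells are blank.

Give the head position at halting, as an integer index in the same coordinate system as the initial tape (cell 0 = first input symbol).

P | [1]0110.   read 1 → write 0, move R, go to P
P | 0[0]110.   read 0 → write ., move L, go to R
R | [0].110.   read 0 → write 0, move R, go to P
P | 0[.]110.   read . → write 1, move R, go to R
R | 01[1]10.   read 1 → write ., move R, go to P
P | 01.[1]0.   read 1 → write 0, move R, go to P
P | 01.0[0].   read 0 → write ., move L, go to R
R | 01.[0]..   read 0 → write 0, move R, go to P
P | 01.0[.].   read . → write 1, move R, go to R
R | 01.01[.]
At halt the head is at cell 5.

5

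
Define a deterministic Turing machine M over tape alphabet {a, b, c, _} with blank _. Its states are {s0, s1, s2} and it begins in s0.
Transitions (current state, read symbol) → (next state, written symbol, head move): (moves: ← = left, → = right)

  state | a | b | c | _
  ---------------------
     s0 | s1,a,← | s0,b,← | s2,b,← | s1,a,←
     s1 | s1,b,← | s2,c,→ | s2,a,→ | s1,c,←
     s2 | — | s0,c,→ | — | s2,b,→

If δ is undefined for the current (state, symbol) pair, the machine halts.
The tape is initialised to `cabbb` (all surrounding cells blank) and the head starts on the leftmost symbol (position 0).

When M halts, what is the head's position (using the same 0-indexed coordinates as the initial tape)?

1

state=s0 head=0 tape=_[c]abbb   (s0,c)→(s2,b,←)
state=s2 head=-1 tape=[_]babbb   (s2,_)→(s2,b,→)
state=s2 head=0 tape=b[b]abbb   (s2,b)→(s0,c,→)
state=s0 head=1 tape=bc[a]bbb   (s0,a)→(s1,a,←)
state=s1 head=0 tape=b[c]abbb   (s1,c)→(s2,a,→)
state=s2 head=1 tape=ba[a]bbb
At halt the head is at cell 1.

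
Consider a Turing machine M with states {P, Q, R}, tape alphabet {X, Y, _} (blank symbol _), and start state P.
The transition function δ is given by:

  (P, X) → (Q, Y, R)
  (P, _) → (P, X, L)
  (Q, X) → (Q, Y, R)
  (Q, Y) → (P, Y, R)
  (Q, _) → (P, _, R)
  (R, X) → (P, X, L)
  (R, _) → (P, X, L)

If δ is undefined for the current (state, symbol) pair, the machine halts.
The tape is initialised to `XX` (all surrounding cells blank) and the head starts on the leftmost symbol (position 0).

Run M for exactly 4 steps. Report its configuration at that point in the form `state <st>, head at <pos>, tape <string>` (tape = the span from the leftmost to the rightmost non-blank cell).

state P, head at 2, tape YY_X

P | [X]X__   read X → write Y, move R, go to Q
Q | Y[X]__   read X → write Y, move R, go to Q
Q | YY[_]_   read _ → write _, move R, go to P
P | YY_[_]   read _ → write X, move L, go to P
P | YY[_]X
After 4 steps: state P, head at 2, tape YY_X.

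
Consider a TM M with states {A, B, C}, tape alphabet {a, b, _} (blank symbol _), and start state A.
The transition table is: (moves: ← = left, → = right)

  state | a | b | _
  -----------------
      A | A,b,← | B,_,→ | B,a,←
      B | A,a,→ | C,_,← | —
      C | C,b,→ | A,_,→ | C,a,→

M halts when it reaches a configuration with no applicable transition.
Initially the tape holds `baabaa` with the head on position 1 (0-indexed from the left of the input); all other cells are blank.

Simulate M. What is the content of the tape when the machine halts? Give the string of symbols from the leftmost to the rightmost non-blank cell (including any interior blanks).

abbab_a

state=A head=1 tape=b[a]abaa_   (A,a)→(A,b,←)
state=A head=0 tape=[b]babaa_   (A,b)→(B,_,→)
state=B head=1 tape=_[b]abaa_   (B,b)→(C,_,←)
state=C head=0 tape=[_]_abaa_   (C,_)→(C,a,→)
state=C head=1 tape=a[_]abaa_   (C,_)→(C,a,→)
state=C head=2 tape=aa[a]baa_   (C,a)→(C,b,→)
state=C head=3 tape=aab[b]aa_   (C,b)→(A,_,→)
state=A head=4 tape=aab_[a]a_   (A,a)→(A,b,←)
state=A head=3 tape=aab[_]ba_   (A,_)→(B,a,←)
state=B head=2 tape=aa[b]aba_   (B,b)→(C,_,←)
state=C head=1 tape=a[a]_aba_   (C,a)→(C,b,→)
state=C head=2 tape=ab[_]aba_   (C,_)→(C,a,→)
state=C head=3 tape=aba[a]ba_   (C,a)→(C,b,→)
state=C head=4 tape=abab[b]a_   (C,b)→(A,_,→)
state=A head=5 tape=abab_[a]_   (A,a)→(A,b,←)
state=A head=4 tape=abab[_]b_   (A,_)→(B,a,←)
state=B head=3 tape=aba[b]ab_   (B,b)→(C,_,←)
state=C head=2 tape=ab[a]_ab_   (C,a)→(C,b,→)
state=C head=3 tape=abb[_]ab_   (C,_)→(C,a,→)
state=C head=4 tape=abba[a]b_   (C,a)→(C,b,→)
state=C head=5 tape=abbab[b]_   (C,b)→(A,_,→)
state=A head=6 tape=abbab_[_]   (A,_)→(B,a,←)
state=B head=5 tape=abbab[_]a
The non-blank tape span at halt is abbab_a.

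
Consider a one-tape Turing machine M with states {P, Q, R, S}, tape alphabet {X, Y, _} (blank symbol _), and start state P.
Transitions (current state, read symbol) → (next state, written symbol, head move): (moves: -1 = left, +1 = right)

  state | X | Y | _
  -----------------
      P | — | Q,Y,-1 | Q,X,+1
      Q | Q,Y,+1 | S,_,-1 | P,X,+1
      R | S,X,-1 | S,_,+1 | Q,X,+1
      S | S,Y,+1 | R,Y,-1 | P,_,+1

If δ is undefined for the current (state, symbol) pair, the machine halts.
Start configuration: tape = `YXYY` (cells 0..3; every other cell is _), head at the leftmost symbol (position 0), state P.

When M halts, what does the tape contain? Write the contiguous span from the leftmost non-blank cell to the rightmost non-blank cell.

state=P head=0 tape=__[Y]XYY   (P,Y)→(Q,Y,-1)
state=Q head=-1 tape=_[_]YXYY   (Q,_)→(P,X,+1)
state=P head=0 tape=_X[Y]XYY   (P,Y)→(Q,Y,-1)
state=Q head=-1 tape=_[X]YXYY   (Q,X)→(Q,Y,+1)
state=Q head=0 tape=_Y[Y]XYY   (Q,Y)→(S,_,-1)
state=S head=-1 tape=_[Y]_XYY   (S,Y)→(R,Y,-1)
state=R head=-2 tape=[_]Y_XYY   (R,_)→(Q,X,+1)
state=Q head=-1 tape=X[Y]_XYY   (Q,Y)→(S,_,-1)
state=S head=-2 tape=[X]__XYY   (S,X)→(S,Y,+1)
state=S head=-1 tape=Y[_]_XYY   (S,_)→(P,_,+1)
state=P head=0 tape=Y_[_]XYY   (P,_)→(Q,X,+1)
state=Q head=1 tape=Y_X[X]YY   (Q,X)→(Q,Y,+1)
state=Q head=2 tape=Y_XY[Y]Y   (Q,Y)→(S,_,-1)
state=S head=1 tape=Y_X[Y]_Y   (S,Y)→(R,Y,-1)
state=R head=0 tape=Y_[X]Y_Y   (R,X)→(S,X,-1)
state=S head=-1 tape=Y[_]XY_Y   (S,_)→(P,_,+1)
state=P head=0 tape=Y_[X]Y_Y
The non-blank tape span at halt is Y_XY_Y.

Y_XY_Y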